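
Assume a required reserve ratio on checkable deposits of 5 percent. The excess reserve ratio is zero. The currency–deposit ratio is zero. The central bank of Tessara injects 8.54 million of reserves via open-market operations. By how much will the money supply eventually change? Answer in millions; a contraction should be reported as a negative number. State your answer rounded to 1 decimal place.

The simple money multiplier is m = 1/rr = 1/0.05 = 20.
An open-market purchase increases the monetary base by 8.54 million, so ΔM = m × ΔMB = 20 × 8.54 = 170.8 million.

170.8 million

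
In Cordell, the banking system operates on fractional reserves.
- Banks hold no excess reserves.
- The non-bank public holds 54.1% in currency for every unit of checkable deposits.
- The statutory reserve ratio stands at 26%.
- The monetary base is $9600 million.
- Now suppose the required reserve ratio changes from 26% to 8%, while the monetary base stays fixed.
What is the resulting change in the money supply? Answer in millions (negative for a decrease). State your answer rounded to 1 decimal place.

Initially m₁ = (1 + 0.541) / (0.26 + 0.541) ≈ 1.923845, so M₁ = 1.923845 × 9600 = 18468.912 million.
After the change m₂ = (1 + 0.541) / (0.08 + 0.541) ≈ 2.481481, so M₂ = 2.481481 × 9600 = 23822.2176 million.
ΔM = M₂ − M₁ = 23822.2176 − 18468.912 = 5353.3056 million.

$5353.3 million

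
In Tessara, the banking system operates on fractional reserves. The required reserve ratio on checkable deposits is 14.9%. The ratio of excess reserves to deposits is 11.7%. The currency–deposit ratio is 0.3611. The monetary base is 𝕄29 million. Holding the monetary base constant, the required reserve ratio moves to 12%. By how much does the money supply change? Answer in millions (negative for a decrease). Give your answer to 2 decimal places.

𝕄3.05 million

Initially m₁ = (1 + 0.3611) / (0.149 + 0.117 + 0.3611) ≈ 2.17047, so M₁ = 2.17047 × 29 ≈ 62.9436 million.
After the change m₂ = (1 + 0.3611) / (0.12 + 0.117 + 0.3611) ≈ 2.27571, so M₂ = 2.27571 × 29 ≈ 65.9956 million.
ΔM = M₂ − M₁ = 65.9956 − 62.9436 = 3.052 million.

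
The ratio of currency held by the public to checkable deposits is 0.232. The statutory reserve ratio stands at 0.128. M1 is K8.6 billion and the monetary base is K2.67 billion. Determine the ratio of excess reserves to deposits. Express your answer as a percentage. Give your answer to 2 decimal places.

Using m = M/MB = 8.6/2.67 ≈ 3.220974. Since m = (1 + c)/(c + rr + e), the denominator satisfies c + rr + e = (1 + c)/m = (1 + 0.232) / 3.220974 ≈ 0.382493.
With c = 0.232 and rr = 0.128, the ratio of excess reserves to deposits is 0.382493 − 0.232 − 0.128 = 0.022493.

2.25%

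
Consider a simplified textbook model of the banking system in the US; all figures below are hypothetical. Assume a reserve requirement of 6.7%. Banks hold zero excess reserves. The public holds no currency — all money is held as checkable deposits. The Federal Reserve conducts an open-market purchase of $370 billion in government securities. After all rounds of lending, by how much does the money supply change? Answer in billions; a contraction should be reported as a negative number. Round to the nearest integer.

The simple money multiplier is m = 1/rr = 1/0.067 ≈ 14.9254.
An open-market purchase increases the monetary base by 370 billion, so ΔM = m × ΔMB = 14.9254 × 370 = 5522.398 billion.

$5522 billion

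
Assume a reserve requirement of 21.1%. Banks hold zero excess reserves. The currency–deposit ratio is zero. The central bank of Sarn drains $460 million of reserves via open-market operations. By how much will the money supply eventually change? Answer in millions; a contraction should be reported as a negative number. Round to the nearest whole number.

The simple money multiplier is m = 1/rr = 1/0.211 ≈ 4.7393.
An open-market sale reduces the monetary base by 460 million, so ΔM = m × ΔMB = 4.7393 × (−460) = -2180.078 million.

-2180 million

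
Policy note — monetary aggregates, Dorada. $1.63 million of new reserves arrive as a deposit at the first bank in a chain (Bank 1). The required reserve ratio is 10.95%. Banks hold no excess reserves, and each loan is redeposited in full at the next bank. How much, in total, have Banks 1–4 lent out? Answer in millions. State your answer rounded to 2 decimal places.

$4.92 million

Bank i lends (1 − rr)^i of the original deposit: Bank 1 lends 1.63·0.8905 ≈ 1.4515, Bank 2 lends 1.63·0.8905² ≈ 1.2926, and so on.
Summing a geometric series: total = 1.63·[0.8905·(1 − 0.8905^4) / (1 − 0.8905)] ≈ 4.9201 million.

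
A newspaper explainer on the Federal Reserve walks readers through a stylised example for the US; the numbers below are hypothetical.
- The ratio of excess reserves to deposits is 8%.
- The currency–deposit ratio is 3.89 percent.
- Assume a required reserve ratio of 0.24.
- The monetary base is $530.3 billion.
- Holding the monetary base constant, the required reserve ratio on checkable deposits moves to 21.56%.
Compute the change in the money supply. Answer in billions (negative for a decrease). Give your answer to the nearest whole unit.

Initially m₁ = (1 + 0.0389) / (0.24 + 0.08 + 0.0389) ≈ 2.8947, so M₁ = 2.8947 × 530.3 ≈ 1535.0594 billion.
After the change m₂ = (1 + 0.0389) / (0.2156 + 0.08 + 0.0389) ≈ 3.1058, so M₂ = 3.1058 × 530.3 ≈ 1647.0057 billion.
ΔM = M₂ − M₁ = 1647.0057 − 1535.0594 = 111.9463 billion.

$112 billion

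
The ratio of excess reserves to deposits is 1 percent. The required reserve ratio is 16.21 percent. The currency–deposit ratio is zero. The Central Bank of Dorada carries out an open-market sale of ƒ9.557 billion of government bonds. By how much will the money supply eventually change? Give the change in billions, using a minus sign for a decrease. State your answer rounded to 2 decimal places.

The money multiplier is m = 1 / (rr + e) = 1 / (0.1621 + 0.01) ≈ 5.8106.
The sale removes 9.557 billion of base, so ΔM = m × ΔMB = 5.8106 × (−9.557) ≈ -55.5319 billion.

-55.53 billion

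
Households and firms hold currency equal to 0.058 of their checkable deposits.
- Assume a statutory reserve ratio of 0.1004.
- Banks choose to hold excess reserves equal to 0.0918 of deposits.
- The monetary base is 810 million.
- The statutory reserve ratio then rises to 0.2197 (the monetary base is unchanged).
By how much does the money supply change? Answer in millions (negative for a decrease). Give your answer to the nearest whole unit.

-1106 million

Initially m₁ = (1 + 0.058) / (0.1004 + 0.0918 + 0.058) ≈ 4.2286, so M₁ = 4.2286 × 810 = 3425.166 million.
After the change m₂ = (1 + 0.058) / (0.2197 + 0.0918 + 0.058) ≈ 2.8633, so M₂ = 2.8633 × 810 = 2319.273 million.
ΔM = M₂ − M₁ = 2319.273 − 3425.166 = -1105.893 million.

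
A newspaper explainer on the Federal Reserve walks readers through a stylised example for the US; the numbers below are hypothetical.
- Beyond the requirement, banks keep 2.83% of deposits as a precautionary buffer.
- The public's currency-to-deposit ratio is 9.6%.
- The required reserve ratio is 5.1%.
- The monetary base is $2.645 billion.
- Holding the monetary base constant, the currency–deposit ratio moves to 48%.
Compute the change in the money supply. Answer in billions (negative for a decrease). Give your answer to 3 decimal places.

Initially m₁ = (1 + 0.096) / (0.051 + 0.0283 + 0.096) ≈ 6.25214, so M₁ = 6.25214 × 2.645 ≈ 16.5369 billion.
After the change m₂ = (1 + 0.48) / (0.051 + 0.0283 + 0.48) ≈ 2.64616, so M₂ = 2.64616 × 2.645 ≈ 6.9991 billion.
ΔM = M₂ − M₁ = 6.9991 − 16.5369 = -9.5378 billion.

-9.538 billion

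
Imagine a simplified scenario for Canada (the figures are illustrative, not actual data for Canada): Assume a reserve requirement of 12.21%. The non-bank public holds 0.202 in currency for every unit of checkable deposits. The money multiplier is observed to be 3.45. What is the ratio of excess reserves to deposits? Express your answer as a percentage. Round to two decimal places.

2.43%

Using m = 3.45. Since m = (1 + c)/(c + rr + e), the denominator satisfies c + rr + e = (1 + c)/m = (1 + 0.202) / 3.45 ≈ 0.348406.
With c = 0.202 and rr = 0.1221, the ratio of excess reserves to deposits is 0.348406 − 0.202 − 0.1221 = 0.024306.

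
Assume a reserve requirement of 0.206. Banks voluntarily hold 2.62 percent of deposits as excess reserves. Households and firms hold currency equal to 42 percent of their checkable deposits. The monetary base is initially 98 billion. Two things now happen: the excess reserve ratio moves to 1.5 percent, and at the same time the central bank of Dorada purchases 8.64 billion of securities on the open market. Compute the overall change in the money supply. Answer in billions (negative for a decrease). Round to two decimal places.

22.87 billion

Before: m₁ = (1 + 0.42) / (0.206 + 0.0262 + 0.42) ≈ 2.177246, MB₁ = 98, so M₁ = 2.177246 × 98 ≈ 213.3701 billion.
After: m₂ = (1 + 0.42) / (0.206 + 0.015 + 0.42) ≈ 2.215289, MB₂ = 98 + 8.64 = 106.64, so M₂ = 2.215289 × 106.64 ≈ 236.2384 billion.
ΔM = M₂ − M₁ = 236.2384 − 213.3701 = 22.8683 billion.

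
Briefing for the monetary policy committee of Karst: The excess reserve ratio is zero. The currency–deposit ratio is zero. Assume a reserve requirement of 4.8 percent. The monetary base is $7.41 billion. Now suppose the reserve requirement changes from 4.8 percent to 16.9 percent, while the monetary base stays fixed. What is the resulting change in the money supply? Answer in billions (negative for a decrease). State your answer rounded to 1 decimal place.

Initially m₁ = 1 / (0.048) ≈ 20.8333, so M₁ = 20.8333 × 7.41 ≈ 154.3748 billion.
After the change m₂ = 1 / (0.169) ≈ 5.9172, so M₂ = 5.9172 × 7.41 ≈ 43.8465 billion.
ΔM = M₂ − M₁ = 43.8465 − 154.3748 = -110.5283 billion.

-110.5 billion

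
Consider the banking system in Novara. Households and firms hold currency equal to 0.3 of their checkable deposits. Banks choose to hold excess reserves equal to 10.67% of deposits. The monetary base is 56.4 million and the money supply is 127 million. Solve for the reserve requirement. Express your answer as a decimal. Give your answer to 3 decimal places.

Using m = M/MB = 127/56.4 ≈ 2.251773. Since m = (1 + c)/(c + rr + e), the denominator satisfies c + rr + e = (1 + c)/m = (1 + 0.3) / 2.251773 ≈ 0.577323.
With c = 0.3 and e = 0.1067, the reserve requirement is 0.577323 − 0.3 − 0.1067 = 0.170623.

0.171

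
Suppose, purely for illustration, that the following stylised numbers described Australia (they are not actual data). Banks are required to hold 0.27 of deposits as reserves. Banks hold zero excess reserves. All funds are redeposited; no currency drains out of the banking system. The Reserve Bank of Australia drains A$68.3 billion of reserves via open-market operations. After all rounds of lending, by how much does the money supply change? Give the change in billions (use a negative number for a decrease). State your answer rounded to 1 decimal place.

-253.0 billion

The simple money multiplier is m = 1/rr = 1/0.27 ≈ 3.7037.
An open-market sale reduces the monetary base by 68.3 billion, so ΔM = m × ΔMB = 3.7037 × (−68.3) ≈ -252.9627 billion.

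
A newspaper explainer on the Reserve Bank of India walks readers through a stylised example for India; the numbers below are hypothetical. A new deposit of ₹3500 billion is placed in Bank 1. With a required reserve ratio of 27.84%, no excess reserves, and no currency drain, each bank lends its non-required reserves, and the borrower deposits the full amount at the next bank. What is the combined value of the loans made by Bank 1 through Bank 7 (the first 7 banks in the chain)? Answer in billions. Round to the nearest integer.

₹8148 billion

Bank i lends (1 − rr)^i of the original deposit: Bank 1 lends 3500·0.7216 = 2525.6000, Bank 2 lends 3500·0.7216² ≈ 1822.4730, and so on.
Summing a geometric series: total = 3500·[0.7216·(1 − 0.7216^7) / (1 − 0.7216)] ≈ 8147.6283 billion.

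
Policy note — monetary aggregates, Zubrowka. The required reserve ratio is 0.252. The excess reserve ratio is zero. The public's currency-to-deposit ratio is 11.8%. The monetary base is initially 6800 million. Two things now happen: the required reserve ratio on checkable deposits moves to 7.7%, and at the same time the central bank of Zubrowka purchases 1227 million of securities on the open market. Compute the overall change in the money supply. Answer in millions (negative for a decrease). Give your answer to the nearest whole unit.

25474 million

Before: m₁ = (1 + 0.118) / (0.252 + 0.118) ≈ 3.02162, MB₁ = 6800, so M₁ = 3.02162 × 6800 = 20547.016 million.
After: m₂ = (1 + 0.118) / (0.077 + 0.118) ≈ 5.73333, MB₂ = 6800 + 1227 = 8027, so M₂ = 5.73333 × 8027 ≈ 46021.4399 million.
ΔM = M₂ − M₁ = 46021.4399 − 20547.016 = 25474.4239 million.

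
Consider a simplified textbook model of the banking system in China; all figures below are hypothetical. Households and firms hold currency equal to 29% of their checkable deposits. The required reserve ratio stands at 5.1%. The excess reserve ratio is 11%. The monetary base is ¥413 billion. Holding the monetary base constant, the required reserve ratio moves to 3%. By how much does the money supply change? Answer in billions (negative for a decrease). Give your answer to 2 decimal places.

Initially m₁ = (1 + 0.29) / (0.051 + 0.11 + 0.29) ≈ 2.860310, so M₁ = 2.860310 × 413 ≈ 1181.308 billion.
After the change m₂ = (1 + 0.29) / (0.03 + 0.11 + 0.29) = 3, so M₂ = 3 × 413 = 1239 billion.
ΔM = M₂ − M₁ = 1239 − 1181.308 = 57.692 billion.

¥57.69 billion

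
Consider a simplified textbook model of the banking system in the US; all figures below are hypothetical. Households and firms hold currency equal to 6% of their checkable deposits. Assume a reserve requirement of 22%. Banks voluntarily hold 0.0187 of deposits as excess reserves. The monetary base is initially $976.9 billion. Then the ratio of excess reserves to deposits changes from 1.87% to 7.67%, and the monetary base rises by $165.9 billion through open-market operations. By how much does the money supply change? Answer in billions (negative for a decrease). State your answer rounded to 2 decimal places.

-70.69 billion

Before: m₁ = (1 + 0.06) / (0.22 + 0.0187 + 0.06) ≈ 3.5487111, MB₁ = 976.9, so M₁ = 3.5487111 × 976.9 ≈ 3466.7359 billion.
After: m₂ = (1 + 0.06) / (0.22 + 0.0767 + 0.06) ≈ 2.9716849, MB₂ = 976.9 + 165.9 = 1142.8, so M₂ = 2.9716849 × 1142.8 ≈ 3396.0415 billion.
ΔM = M₂ − M₁ = 3396.0415 − 3466.7359 = -70.6944 billion.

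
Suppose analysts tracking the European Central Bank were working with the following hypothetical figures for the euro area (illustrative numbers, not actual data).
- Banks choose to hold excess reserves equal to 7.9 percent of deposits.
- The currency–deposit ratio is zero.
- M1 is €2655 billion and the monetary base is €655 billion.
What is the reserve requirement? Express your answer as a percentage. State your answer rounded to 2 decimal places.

Using m = M/MB = 2655/655 ≈ 4.053435. Since m = (1 + c)/(c + rr + e), the denominator satisfies c + rr + e = (1 + c)/m = (1 + 0) / 4.053435 ≈ 0.246704.
With c = 0 and e = 0.079, the reserve requirement is 0.246704 − 0 − 0.079 = 0.167704.

16.77%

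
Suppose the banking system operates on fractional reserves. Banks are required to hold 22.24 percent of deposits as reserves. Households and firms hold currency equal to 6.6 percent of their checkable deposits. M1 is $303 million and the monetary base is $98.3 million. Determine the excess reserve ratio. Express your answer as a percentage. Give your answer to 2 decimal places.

Using m = M/MB = 303/98.3 ≈ 3.082401. Since m = (1 + c)/(c + rr + e), the denominator satisfies c + rr + e = (1 + c)/m = (1 + 0.066) / 3.082401 ≈ 0.345834.
With c = 0.066 and rr = 0.2224, the excess reserve ratio is 0.345834 − 0.066 − 0.2224 = 0.057434.

5.74%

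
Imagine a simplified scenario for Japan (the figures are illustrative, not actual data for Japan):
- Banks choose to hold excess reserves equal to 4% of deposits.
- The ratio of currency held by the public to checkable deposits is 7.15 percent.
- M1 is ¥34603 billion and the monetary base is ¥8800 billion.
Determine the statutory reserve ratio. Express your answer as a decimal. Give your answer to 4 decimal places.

Using m = M/MB = 34603/8800 ≈ 3.932159. Since m = (1 + c)/(c + rr + e), the denominator satisfies c + rr + e = (1 + c)/m = (1 + 0.0715) / 3.932159 ≈ 0.272497.
With c = 0.0715 and e = 0.04, the statutory reserve ratio is 0.272497 − 0.0715 − 0.04 = 0.160997.

0.1610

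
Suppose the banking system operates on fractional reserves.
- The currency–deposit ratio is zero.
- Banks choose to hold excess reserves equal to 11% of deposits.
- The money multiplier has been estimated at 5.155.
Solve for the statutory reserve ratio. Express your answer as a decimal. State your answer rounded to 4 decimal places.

0.0840

Using m = 5.155. Since m = (1 + c)/(c + rr + e), the denominator satisfies c + rr + e = (1 + c)/m = (1 + 0) / 5.155 ≈ 0.193986.
With c = 0 and e = 0.11, the statutory reserve ratio is 0.193986 − 0 − 0.11 = 0.083986.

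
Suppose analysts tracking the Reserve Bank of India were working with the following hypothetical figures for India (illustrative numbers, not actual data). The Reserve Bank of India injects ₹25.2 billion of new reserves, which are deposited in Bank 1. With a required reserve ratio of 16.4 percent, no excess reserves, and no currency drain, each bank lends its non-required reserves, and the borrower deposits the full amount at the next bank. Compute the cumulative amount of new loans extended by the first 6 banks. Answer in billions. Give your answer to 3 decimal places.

₹84.605 billion

Bank i lends (1 − rr)^i of the original deposit: Bank 1 lends 25.2·0.8360 = 21.0672, Bank 2 lends 25.2·0.8360² ≈ 17.6122, and so on.
Summing a geometric series: total = 25.2·[0.8360·(1 − 0.8360^6) / (1 − 0.8360)] ≈ 84.6054 billion.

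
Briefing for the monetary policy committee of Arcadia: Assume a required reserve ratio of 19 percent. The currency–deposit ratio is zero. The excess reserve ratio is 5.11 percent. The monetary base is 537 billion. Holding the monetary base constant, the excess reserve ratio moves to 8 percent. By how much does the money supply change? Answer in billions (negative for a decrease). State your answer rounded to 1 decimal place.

Initially m₁ = 1 / (0.19 + 0.0511) ≈ 4.14766, so M₁ = 4.14766 × 537 ≈ 2227.2934 billion.
After the change m₂ = 1 / (0.19 + 0.08) ≈ 3.70370, so M₂ = 3.70370 × 537 = 1988.8869 billion.
ΔM = M₂ − M₁ = 1988.8869 − 2227.2934 = -238.4065 billion.

-238.4 billion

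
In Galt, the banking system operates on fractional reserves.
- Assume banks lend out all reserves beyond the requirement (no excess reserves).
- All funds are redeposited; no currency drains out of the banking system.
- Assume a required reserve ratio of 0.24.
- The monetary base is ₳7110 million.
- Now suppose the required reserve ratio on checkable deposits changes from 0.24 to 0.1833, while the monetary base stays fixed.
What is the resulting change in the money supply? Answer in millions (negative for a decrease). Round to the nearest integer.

Initially m₁ = 1 / (0.24) ≈ 4.16667, so M₁ = 4.16667 × 7110 = 29625.0237 million.
After the change m₂ = 1 / (0.1833) ≈ 5.45554, so M₂ = 5.45554 × 7110 = 38788.8894 million.
ΔM = M₂ − M₁ = 38788.8894 − 29625.0237 = 9163.8657 million.

₳9164 million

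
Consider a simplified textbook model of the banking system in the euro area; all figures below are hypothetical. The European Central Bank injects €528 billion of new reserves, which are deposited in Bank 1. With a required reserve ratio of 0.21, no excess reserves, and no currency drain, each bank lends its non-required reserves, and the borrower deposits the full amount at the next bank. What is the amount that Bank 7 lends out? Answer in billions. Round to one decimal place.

€101.4 billion

Each bank lends a fraction (1 − rr) = 0.7900 of the deposit it receives, so Bank 7 receives 528·0.7900^6 and lends 528·0.7900^7 ≈ 101.3966 billion.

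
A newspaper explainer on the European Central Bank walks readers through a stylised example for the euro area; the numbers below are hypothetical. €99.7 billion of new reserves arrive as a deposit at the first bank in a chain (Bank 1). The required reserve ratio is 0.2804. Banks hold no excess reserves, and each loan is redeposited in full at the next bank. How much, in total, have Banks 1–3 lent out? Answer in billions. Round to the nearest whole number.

€161 billion

Bank i lends (1 − rr)^i of the original deposit: Bank 1 lends 99.7·0.7196 ≈ 71.7441, Bank 2 lends 99.7·0.7196² ≈ 51.6271, and so on.
Summing a geometric series: total = 99.7·[0.7196·(1 − 0.7196^3) / (1 − 0.7196)] ≈ 160.5220 billion.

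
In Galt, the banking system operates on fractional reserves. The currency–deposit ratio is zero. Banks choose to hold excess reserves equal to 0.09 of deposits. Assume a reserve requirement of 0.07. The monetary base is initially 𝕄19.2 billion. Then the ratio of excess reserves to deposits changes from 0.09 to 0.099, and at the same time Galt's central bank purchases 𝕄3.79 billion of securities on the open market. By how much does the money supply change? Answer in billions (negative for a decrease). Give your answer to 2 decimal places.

Before: m₁ = 1 / (0.07 + 0.09) = 6.25, MB₁ = 19.2, so M₁ = 6.25 × 19.2 = 120 billion.
After: m₂ = 1 / (0.07 + 0.099) ≈ 5.91716, MB₂ = 19.2 + 3.79 = 22.99, so M₂ = 5.91716 × 22.99 ≈ 136.0355 billion.
ΔM = M₂ − M₁ = 136.0355 − 120 = 16.0355 billion.

𝕄16.04 billion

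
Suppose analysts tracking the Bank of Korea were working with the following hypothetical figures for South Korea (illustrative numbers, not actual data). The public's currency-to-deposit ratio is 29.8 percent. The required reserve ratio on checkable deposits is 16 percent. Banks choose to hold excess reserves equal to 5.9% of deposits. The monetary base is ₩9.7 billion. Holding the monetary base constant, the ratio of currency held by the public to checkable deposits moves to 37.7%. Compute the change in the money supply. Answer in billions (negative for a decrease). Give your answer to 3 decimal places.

Initially m₁ = (1 + 0.298) / (0.16 + 0.059 + 0.298) ≈ 2.51064, so M₁ = 2.51064 × 9.7 ≈ 24.3532 billion.
After the change m₂ = (1 + 0.377) / (0.16 + 0.059 + 0.377) ≈ 2.31040, so M₂ = 2.31040 × 9.7 ≈ 22.4109 billion.
ΔM = M₂ − M₁ = 22.4109 − 24.3532 = -1.9423 billion.

-1.942 billion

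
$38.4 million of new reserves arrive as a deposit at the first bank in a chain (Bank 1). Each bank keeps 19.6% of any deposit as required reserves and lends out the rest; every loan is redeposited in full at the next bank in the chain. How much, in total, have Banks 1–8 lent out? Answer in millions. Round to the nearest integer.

$130 million

Bank i lends (1 − rr)^i of the original deposit: Bank 1 lends 38.4·0.8040 = 30.8736, Bank 2 lends 38.4·0.8040² ≈ 24.8224, and so on.
Summing a geometric series: total = 38.4·[0.8040·(1 − 0.8040^8) / (1 − 0.8040)] ≈ 130.0154 million.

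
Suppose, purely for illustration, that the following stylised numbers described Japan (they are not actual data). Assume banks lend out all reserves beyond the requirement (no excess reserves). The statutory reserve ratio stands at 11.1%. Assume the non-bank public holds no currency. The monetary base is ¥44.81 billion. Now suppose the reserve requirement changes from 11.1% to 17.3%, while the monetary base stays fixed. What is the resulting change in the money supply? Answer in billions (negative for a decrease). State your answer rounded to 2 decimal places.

-144.68 billion

Initially m₁ = 1 / (0.111) ≈ 9.00901, so M₁ = 9.00901 × 44.81 ≈ 403.6937 billion.
After the change m₂ = 1 / (0.173) ≈ 5.78035, so M₂ = 5.78035 × 44.81 ≈ 259.0175 billion.
ΔM = M₂ − M₁ = 259.0175 − 403.6937 = -144.6762 billion.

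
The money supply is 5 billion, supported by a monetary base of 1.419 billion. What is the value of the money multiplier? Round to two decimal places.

3.52

The money multiplier is m = M / MB = 5 / 1.419 ≈ 3.52361.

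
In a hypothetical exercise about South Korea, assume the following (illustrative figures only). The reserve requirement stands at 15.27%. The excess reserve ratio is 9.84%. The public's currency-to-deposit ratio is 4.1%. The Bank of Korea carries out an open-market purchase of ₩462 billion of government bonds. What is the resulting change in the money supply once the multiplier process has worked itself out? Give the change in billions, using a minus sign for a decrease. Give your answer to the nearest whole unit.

₩1646 billion

The money multiplier is m = (1 + c) / (rr + e + c) = (1 + 0.041) / (0.1527 + 0.0984 + 0.041) ≈ 3.5638.
The purchase adds 462 billion of base, so ΔM = m × ΔMB = 3.5638 × (+462) = 1646.4756 billion.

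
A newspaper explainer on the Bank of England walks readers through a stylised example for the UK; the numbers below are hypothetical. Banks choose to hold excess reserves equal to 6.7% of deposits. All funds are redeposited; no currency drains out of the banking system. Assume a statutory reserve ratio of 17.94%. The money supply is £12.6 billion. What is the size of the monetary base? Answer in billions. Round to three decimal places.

£3.105 billion

The money multiplier is m = 1 / (rr + e) = 1 / (0.1794 + 0.067) ≈ 4.058442.
MB = M / m = 12.6 / 4.058442 ≈ 3.1046 billion.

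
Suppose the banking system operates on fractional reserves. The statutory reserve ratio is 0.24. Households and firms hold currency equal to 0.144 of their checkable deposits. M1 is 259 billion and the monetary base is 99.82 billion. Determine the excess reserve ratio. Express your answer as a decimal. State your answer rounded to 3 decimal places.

Using m = M/MB = 259/99.82 ≈ 2.594670. Since m = (1 + c)/(c + rr + e), the denominator satisfies c + rr + e = (1 + c)/m = (1 + 0.144) / 2.594670 ≈ 0.440904.
With c = 0.144 and rr = 0.24, the excess reserve ratio is 0.440904 − 0.144 − 0.24 = 0.056904.

0.057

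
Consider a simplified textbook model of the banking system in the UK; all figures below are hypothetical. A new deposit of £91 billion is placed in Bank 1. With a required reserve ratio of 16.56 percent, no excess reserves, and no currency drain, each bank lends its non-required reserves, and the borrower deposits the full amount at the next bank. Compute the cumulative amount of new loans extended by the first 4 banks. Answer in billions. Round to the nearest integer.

Bank i lends (1 − rr)^i of the original deposit: Bank 1 lends 91·0.8344 = 75.9304, Bank 2 lends 91·0.8344² ≈ 63.3563, and so on.
Summing a geometric series: total = 91·[0.8344·(1 − 0.8344^4) / (1 − 0.8344)] ≈ 236.2614 billion.

£236 billion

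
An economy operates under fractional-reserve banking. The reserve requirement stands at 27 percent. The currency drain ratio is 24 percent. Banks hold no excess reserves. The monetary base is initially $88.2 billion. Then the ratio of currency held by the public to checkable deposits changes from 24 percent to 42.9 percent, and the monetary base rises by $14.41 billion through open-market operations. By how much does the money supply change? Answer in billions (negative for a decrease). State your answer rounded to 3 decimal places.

-4.676 billion

Before: m₁ = (1 + 0.24) / (0.27 + 0.24) ≈ 2.4313725, MB₁ = 88.2, so M₁ = 2.4313725 × 88.2 ≈ 214.4471 billion.
After: m₂ = (1 + 0.429) / (0.27 + 0.429) ≈ 2.0443491, MB₂ = 88.2 + 14.41 = 102.61, so M₂ = 2.0443491 × 102.61 ≈ 209.7707 billion.
ΔM = M₂ − M₁ = 209.7707 − 214.4471 = -4.6764 billion.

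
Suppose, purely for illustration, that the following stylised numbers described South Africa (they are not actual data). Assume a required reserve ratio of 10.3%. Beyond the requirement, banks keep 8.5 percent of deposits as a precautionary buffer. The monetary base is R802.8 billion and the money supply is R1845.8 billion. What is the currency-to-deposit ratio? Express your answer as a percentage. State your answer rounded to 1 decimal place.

Using m = M/MB = 1845.8/802.8 ≈ 2.299203. From m = (1 + c)/(c + rr + e), rearranging gives 1 + c = m·(c + rr + e), so c·(1 − m) = m·(rr + e) − 1.
Hence c = [m·(rr + e) − 1]/(1 − m) = [2.299203 × (0.103 + 0.085) − 1] / (1 − 2.299203) ≈ 0.436999.

43.7%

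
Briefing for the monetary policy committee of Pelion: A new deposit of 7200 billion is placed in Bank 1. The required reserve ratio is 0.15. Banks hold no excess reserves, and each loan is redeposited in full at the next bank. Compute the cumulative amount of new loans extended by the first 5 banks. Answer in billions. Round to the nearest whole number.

22697 billion

Bank i lends (1 − rr)^i of the original deposit: Bank 1 lends 7200·0.8500 = 6120.0000, Bank 2 lends 7200·0.8500² = 5202.0000, and so on.
Summing a geometric series: total = 7200·[0.8500·(1 − 0.8500^5) / (1 − 0.8500)] ≈ 22696.8233 billion.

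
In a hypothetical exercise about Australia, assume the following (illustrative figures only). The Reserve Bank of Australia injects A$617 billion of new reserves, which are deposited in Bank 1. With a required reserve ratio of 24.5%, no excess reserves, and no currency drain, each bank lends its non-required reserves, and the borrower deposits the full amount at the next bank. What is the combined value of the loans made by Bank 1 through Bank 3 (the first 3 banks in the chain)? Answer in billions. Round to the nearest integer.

Bank i lends (1 − rr)^i of the original deposit: Bank 1 lends 617·0.7550 = 465.8350, Bank 2 lends 617·0.7550² ≈ 351.7054, and so on.
Summing a geometric series: total = 617·[0.7550·(1 − 0.7550^3) / (1 − 0.7550)] ≈ 1083.0780 billion.

A$1083 billion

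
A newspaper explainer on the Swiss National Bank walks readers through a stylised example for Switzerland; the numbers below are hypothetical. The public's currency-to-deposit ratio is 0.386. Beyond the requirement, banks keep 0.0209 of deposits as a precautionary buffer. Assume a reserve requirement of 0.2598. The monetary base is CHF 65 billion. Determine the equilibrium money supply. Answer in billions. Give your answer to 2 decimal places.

CHF 135.13 billion

The money multiplier is m = (1 + c) / (rr + e + c) = (1 + 0.386) / (0.2598 + 0.0209 + 0.386) ≈ 2.07890.
So M = m × MB = 2.07890 × 65 = 135.1285 billion.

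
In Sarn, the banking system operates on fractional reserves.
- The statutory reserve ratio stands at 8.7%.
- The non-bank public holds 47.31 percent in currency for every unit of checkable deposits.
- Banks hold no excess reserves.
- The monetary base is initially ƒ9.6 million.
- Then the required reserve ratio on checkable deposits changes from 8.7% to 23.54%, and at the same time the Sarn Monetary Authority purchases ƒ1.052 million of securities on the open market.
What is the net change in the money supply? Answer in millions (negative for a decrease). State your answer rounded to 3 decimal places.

-3.101 million

Before: m₁ = (1 + 0.4731) / (0.087 + 0.4731) ≈ 2.630066, MB₁ = 9.6, so M₁ = 2.630066 × 9.6 ≈ 25.2486 million.
After: m₂ = (1 + 0.4731) / (0.2354 + 0.4731) ≈ 2.079181, MB₂ = 9.6 + 1.052 = 10.652, so M₂ = 2.079181 × 10.652 ≈ 22.1474 million.
ΔM = M₂ − M₁ = 22.1474 − 25.2486 = -3.1012 million.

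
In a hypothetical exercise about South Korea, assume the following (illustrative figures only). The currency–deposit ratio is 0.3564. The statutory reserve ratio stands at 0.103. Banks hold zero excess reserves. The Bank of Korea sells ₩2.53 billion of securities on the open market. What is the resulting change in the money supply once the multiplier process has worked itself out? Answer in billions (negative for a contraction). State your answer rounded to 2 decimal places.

The money multiplier is m = (1 + c) / (rr + c) = (1 + 0.3564) / (0.103 + 0.3564) ≈ 2.9525.
The sale removes 2.53 billion of base, so ΔM = m × ΔMB = 2.9525 × (−2.53) ≈ -7.4698 billion.

-7.47 billion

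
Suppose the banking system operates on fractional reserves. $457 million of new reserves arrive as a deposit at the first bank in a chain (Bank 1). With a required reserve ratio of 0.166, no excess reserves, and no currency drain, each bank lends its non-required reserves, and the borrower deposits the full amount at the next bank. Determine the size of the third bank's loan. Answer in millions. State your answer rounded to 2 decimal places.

Each bank lends a fraction (1 − rr) = 0.8340 of the deposit it receives, so Bank 3 receives 457·0.8340^2 and lends 457·0.8340^3 ≈ 265.1028 million.

$265.10 million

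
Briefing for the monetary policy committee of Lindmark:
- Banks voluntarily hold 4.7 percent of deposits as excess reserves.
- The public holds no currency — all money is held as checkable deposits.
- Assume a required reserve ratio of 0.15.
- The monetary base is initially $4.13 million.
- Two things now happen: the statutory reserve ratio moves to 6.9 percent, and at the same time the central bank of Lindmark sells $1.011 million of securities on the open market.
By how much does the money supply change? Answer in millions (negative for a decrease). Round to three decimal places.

$5.923 million

Before: m₁ = 1 / (0.15 + 0.047) ≈ 5.07614, MB₁ = 4.13, so M₁ = 5.07614 × 4.13 ≈ 20.9645 million.
After: m₂ = 1 / (0.069 + 0.047) ≈ 8.62069, MB₂ = 4.13 − 1.011 = 3.119, so M₂ = 8.62069 × 3.119 ≈ 26.8879 million.
ΔM = M₂ − M₁ = 26.8879 − 20.9645 = 5.9234 million.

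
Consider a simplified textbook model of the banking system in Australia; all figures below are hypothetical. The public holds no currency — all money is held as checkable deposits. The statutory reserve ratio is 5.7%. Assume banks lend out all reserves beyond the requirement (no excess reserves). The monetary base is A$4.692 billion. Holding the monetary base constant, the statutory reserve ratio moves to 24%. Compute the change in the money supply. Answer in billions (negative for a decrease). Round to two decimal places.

Initially m₁ = 1 / (0.057) ≈ 17.5439, so M₁ = 17.5439 × 4.692 ≈ 82.316 billion.
After the change m₂ = 1 / (0.24) ≈ 4.1667, so M₂ = 4.1667 × 4.692 ≈ 19.5502 billion.
ΔM = M₂ − M₁ = 19.5502 − 82.316 = -62.7658 billion.

-62.77 billion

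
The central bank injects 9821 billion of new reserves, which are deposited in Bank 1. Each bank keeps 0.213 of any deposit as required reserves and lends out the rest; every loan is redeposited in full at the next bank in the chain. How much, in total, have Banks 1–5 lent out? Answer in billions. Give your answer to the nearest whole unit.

Bank i lends (1 − rr)^i of the original deposit: Bank 1 lends 9821·0.7870 = 7729.1270, Bank 2 lends 9821·0.7870² ≈ 6082.8229, and so on.
Summing a geometric series: total = 9821·[0.7870·(1 − 0.7870^5) / (1 − 0.7870)] ≈ 25331.6755 billion.

25332 billion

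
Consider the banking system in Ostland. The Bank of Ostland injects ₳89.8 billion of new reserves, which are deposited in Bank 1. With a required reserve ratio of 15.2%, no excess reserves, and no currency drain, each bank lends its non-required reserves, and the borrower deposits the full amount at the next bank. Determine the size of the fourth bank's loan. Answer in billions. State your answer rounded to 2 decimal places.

₳46.44 billion

Each bank lends a fraction (1 − rr) = 0.8480 of the deposit it receives, so Bank 4 receives 89.8·0.8480^3 and lends 89.8·0.8480^4 ≈ 46.4365 billion.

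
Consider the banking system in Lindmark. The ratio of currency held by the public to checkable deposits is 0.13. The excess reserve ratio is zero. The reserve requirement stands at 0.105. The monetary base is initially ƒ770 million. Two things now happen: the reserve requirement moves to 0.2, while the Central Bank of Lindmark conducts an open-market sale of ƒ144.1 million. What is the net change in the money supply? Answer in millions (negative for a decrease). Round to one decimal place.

Before: m₁ = (1 + 0.13) / (0.105 + 0.13) ≈ 4.80851, MB₁ = 770, so M₁ = 4.80851 × 770 = 3702.5527 million.
After: m₂ = (1 + 0.13) / (0.2 + 0.13) ≈ 3.42424, MB₂ = 770 − 144.1 = 625.9, so M₂ = 3.42424 × 625.9 ≈ 2143.2318 million.
ΔM = M₂ − M₁ = 2143.2318 − 3702.5527 = -1559.3209 million.

-1559.3 million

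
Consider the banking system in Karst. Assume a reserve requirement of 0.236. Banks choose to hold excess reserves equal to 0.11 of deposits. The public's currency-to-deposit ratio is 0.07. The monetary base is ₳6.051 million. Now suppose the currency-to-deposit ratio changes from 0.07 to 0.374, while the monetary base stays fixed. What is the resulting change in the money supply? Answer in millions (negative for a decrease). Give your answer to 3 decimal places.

Initially m₁ = (1 + 0.07) / (0.236 + 0.11 + 0.07) ≈ 2.57212, so M₁ = 2.57212 × 6.051 ≈ 15.5639 million.
After the change m₂ = (1 + 0.374) / (0.236 + 0.11 + 0.374) ≈ 1.90833, so M₂ = 1.90833 × 6.051 ≈ 11.5473 million.
ΔM = M₂ − M₁ = 11.5473 − 15.5639 = -4.0166 million.

-4.017 million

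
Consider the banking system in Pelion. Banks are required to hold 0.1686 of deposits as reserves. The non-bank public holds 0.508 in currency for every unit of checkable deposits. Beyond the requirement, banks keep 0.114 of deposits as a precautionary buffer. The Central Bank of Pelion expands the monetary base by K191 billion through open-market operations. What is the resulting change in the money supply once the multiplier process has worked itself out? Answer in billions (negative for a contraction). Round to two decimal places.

K364.32 billion

The money multiplier is m = (1 + c) / (rr + e + c) = (1 + 0.508) / (0.1686 + 0.114 + 0.508) ≈ 1.907412.
The purchase adds 191 billion of base, so ΔM = m × ΔMB = 1.907412 × (+191) ≈ 364.3157 billion.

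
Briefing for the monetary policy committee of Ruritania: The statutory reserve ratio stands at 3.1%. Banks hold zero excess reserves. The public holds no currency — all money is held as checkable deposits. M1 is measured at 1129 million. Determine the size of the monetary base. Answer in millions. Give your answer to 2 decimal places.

35.00 million

With no currency drain and no excess reserves, the money multiplier is m = 1/rr = 1/0.031 ≈ 32.2580645.
The monetary base is MB = M / m = 1129 / 32.2580645 ≈ 34.999 million.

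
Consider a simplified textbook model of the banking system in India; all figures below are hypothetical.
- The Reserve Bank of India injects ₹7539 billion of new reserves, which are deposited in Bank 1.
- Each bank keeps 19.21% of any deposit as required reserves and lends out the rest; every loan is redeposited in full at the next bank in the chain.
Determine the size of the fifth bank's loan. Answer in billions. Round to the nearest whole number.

Each bank lends a fraction (1 − rr) = 0.8079 of the deposit it receives, so Bank 5 receives 7539·0.8079^4 and lends 7539·0.8079^5 ≈ 2594.7874 billion.

₹2595 billion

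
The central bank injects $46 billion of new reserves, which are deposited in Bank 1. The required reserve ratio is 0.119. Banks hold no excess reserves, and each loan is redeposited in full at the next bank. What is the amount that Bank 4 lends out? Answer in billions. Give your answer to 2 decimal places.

Each bank lends a fraction (1 − rr) = 0.8810 of the deposit it receives, so Bank 4 receives 46·0.8810^3 and lends 46·0.8810^4 ≈ 27.7116 billion.

$27.71 billion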